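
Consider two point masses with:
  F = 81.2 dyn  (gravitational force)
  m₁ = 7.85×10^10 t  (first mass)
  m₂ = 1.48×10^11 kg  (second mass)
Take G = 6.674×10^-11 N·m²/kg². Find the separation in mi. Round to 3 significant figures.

6.07×10^5 mi

From Newton's law of gravitation: r = √(G·m₁m₂/F).
F = 81.2 dyn = 8.120×10^-4 N; m₁ = 7.85×10^10 t = 7.850×10^13 kg; m₂ = 1.48×10^11 kg; G = 6.674×10^-11 N·m²/kg².
r = 9.772×10^8 m
9.772×10^8 m × (1 mi / 1609 m) = 6.072×10^5 mi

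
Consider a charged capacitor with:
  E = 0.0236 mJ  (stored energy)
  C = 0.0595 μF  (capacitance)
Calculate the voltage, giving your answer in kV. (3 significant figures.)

Rearranging: V = √(2E/C).
E = 0.0236 mJ = 2.360×10^-5 J; C = 0.0595 μF = 5.950×10^-8 F.
V = 28.17 V  (the unit combination reduces to kg·m²/(A·s³) = V)
28.17 V × (1 kV / 1000 V) = 0.02817 kV

0.0282 kV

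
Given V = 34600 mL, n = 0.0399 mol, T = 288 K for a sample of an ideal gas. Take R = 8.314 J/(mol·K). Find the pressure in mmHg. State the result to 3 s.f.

20.7 mmHg

Directly: P = nRT/V.
V = 34600 mL = 0.03460 m³; n = 0.0399 mol; T = 288 K; R = 8.314 J/(mol·K).
P = 2761 Pa
2761 Pa × (1 mmHg / 133.3 Pa) = 20.71 mmHg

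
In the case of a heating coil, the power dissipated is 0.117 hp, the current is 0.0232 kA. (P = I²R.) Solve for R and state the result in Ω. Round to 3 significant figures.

Rearranging: R = P/I².
P = 0.117 hp = 87.25 W; I = 0.0232 kA = 23.20 A.
R = 0.1621 Ω

0.162 Ω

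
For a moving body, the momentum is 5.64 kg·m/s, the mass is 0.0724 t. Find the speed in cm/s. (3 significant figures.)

Rearranging: v = p/m.
p = 5.64 kg·m/s; m = 0.0724 t = 72.40 kg.
v = 0.07790 m/s
0.07790 m/s × (1 cm/s / 0.01000 m/s) = 7.790 cm/s

7.79 cm/s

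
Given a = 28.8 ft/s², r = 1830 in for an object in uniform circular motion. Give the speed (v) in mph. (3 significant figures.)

45.2 mph

Rearranging: v = √(a·r).
a = 28.8 ft/s² = 8.778 m/s²; r = 1830 in = 46.48 m.
v = 20.20 m/s
20.20 m/s × (1 mph / 0.4470 m/s) = 45.19 mph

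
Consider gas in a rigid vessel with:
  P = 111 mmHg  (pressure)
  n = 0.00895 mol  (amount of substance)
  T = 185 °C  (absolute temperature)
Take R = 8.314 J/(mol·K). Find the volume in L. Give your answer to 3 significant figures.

2.30 L

Rearranging PV = nRT for V: V = nRT/P.
P = 111 mmHg = 14799 Pa; n = 0.00895 mol; T = 185 °C = 458.1 K; R = 8.314 J/(mol·K).
V = 0.002304 m³
0.002304 m³ × (1 L / 0.001000 m³) = 2.304 L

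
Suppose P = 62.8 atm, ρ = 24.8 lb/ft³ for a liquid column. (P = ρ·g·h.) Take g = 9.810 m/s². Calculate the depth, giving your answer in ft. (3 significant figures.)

Solving P = ρ·g·h for h: h = P/(ρ·g).
P = 62.8 atm = 6.363×10^6 Pa; ρ = 24.8 lb/ft³ = 397.3 kg/m³; g = 9.810 m/s².
h = 1633 m
1633 m × (1 ft / 0.3048 m) = 5357 ft

5360 ft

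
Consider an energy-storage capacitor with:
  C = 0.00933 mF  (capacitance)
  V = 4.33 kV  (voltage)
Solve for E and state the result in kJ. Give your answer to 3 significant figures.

E is given directly by: E = ½CV².
C = 0.00933 mF = 9.330×10^-6 F; V = 4.33 kV = 4330 V.
E = 87.46 J
87.46 J × (1 kJ / 1000 J) = 0.08746 kJ

0.0875 kJ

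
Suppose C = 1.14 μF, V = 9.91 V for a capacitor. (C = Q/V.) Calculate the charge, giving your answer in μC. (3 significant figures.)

Rearranging C = Q/V for Q: Q = CV.
C = 1.14 μF = 1.140×10^-6 F; V = 9.91 V.
Q = 1.130×10^-5 C
1.130×10^-5 C × (1 μC / 1.000×10^-6 C) = 11.30 μC

11.3 μC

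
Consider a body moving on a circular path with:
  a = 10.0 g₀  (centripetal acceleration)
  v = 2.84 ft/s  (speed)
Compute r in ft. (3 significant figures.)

0.0251 ft

Rearranging a = v²/r for r: r = v²/a.
a = 10.0 g₀ = 98.07 m/s²; v = 2.84 ft/s = 0.8656 m/s.
r = 0.007641 m
0.007641 m × (1 ft / 0.3048 m) = 0.02507 ft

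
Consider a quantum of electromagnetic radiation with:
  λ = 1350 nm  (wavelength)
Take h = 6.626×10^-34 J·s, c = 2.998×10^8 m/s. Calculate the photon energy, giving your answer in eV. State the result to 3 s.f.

0.918 eV

E is given directly by: E = hc/λ.
λ = 1350 nm = 1.350×10^-6 m; h = 6.626×10^-34 J·s; c = 2.998×10^8 m/s.
E = 1.471×10^-19 J
1.471×10^-19 J × (1 eV / 1.602×10^-19 J) = 0.9184 eV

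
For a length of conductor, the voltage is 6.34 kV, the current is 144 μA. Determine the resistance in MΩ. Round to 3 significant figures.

44.0 MΩ

Rearranging: R = V/I.
V = 6.34 kV = 6340 V; I = 144 μA = 1.440×10^-4 A.
R = 4.403×10^7 Ω
4.403×10^7 Ω × (1 MΩ / 1.000×10^6 Ω) = 44.03 MΩ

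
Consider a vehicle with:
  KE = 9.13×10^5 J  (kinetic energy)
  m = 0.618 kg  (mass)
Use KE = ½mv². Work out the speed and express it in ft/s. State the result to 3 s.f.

5640 ft/s

Rearranging: v = √(2·KE/m).
KE = 9.13×10^5 J; m = 0.618 kg.
v = 1719 m/s
1719 m/s × (1 ft/s / 0.3048 m/s) = 5640 ft/s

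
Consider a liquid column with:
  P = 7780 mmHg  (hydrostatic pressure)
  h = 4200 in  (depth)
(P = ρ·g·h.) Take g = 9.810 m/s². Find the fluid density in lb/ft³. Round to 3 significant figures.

Rearranging: ρ = P/(g·h).
P = 7780 mmHg = 1.037×10^6 Pa; h = 4200 in = 106.7 m; g = 9.810 m/s².
ρ = 991.1 kg/m³
991.1 kg/m³ × (1 lb/ft³ / 16.02 kg/m³) = 61.87 lb/ft³

61.9 lb/ft³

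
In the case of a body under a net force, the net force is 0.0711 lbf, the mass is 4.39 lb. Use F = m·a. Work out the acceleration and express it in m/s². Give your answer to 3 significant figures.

0.159 m/s²

Rearranging: a = F/m.
F = 0.0711 lbf = 0.3163 N; m = 4.39 lb = 1.991 kg.
a = 0.1588 m/s²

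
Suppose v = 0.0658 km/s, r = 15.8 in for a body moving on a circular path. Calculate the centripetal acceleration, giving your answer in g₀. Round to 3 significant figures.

a is given directly by: a = v²/r.
v = 0.0658 km/s = 65.80 m/s; r = 15.8 in = 0.4013 m.
a = 10788 m/s²
10788 m/s² × (1 g₀ / 9.807 m/s²) = 1100 g₀

1100 g₀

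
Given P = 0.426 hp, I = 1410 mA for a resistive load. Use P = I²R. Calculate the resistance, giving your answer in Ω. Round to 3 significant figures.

Rearranging P = I²R for R: R = P/I².
P = 0.426 hp = 317.7 W; I = 1410 mA = 1.410 A.
R = 159.8 Ω

160 Ω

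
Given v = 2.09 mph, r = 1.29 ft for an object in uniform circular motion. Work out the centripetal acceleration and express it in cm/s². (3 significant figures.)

Directly: a = v²/r.
v = 2.09 mph = 0.9343 m/s; r = 1.29 ft = 0.3932 m.
a = 2.220 m/s²
2.220 m/s² × (1 cm/s² / 0.01000 m/s²) = 222.0 cm/s²

222 cm/s²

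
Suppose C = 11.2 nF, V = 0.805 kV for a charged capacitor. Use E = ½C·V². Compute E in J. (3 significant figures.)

Directly: E = ½CV².
C = 11.2 nF = 1.120×10^-8 F; V = 0.805 kV = 805.0 V.
E = 0.003629 J

0.00363 J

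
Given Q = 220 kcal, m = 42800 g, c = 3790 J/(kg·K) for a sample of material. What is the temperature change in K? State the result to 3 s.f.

Solving Q = m·c·ΔT for ΔT: ΔT = Q/(m·c).
Q = 220 kcal = 9.205×10^5 J; m = 42800 g = 42.80 kg; c = 3790 J/(kg·K).
ΔT = 5.675 K

5.67 K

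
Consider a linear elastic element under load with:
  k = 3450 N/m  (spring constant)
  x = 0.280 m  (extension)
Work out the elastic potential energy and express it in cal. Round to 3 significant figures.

32.3 cal

Directly: U = ½kx².
k = 3450 N/m; x = 0.280 m.
U = 135.2 J
135.2 J × (1 cal / 4.184 J) = 32.32 cal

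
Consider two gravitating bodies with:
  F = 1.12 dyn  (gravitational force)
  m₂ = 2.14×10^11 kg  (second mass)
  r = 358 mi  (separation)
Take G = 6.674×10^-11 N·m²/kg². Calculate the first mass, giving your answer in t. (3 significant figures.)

260 t

From Newton's law of gravitation: m₁ = F·r²/(G·m₂).
F = 1.12 dyn = 1.120×10^-5 N; m₂ = 2.14×10^11 kg; r = 358 mi = 5.761×10^5 m; G = 6.674×10^-11 N·m²/kg².
m₁ = 2.603×10^5 kg
2.603×10^5 kg × (1 t / 1000 kg) = 260.3 t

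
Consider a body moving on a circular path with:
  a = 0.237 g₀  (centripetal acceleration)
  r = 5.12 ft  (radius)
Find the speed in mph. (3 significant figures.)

4.26 mph

Rearranging a = v²/r for v: v = √(a·r).
a = 0.237 g₀ = 2.324 m/s²; r = 5.12 ft = 1.561 m.
v = 1.904 m/s
1.904 m/s × (1 mph / 0.4470 m/s) = 4.260 mph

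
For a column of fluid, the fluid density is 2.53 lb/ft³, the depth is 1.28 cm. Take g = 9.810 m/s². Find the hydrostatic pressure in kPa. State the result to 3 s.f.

0.00509 kPa

P is given directly by: P = ρgh.
ρ = 2.53 lb/ft³ = 40.53 kg/m³; h = 1.28 cm = 0.01280 m; g = 9.810 m/s².
P = 5.089 Pa
5.089 Pa × (1 kPa / 1000 Pa) = 0.005089 kPa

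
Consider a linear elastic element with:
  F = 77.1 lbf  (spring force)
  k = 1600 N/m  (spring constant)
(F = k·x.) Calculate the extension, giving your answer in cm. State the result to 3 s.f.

21.4 cm

Rearranging F = k·x for x: x = F/k.
F = 77.1 lbf = 343.0 N; k = 1600 N/m.
x = 0.2143 m
0.2143 m × (1 cm / 0.01000 m) = 21.43 cm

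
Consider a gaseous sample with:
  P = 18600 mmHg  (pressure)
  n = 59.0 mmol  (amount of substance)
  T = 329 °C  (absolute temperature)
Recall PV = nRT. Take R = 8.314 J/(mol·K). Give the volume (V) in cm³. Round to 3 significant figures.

119 cm³

From the ideal-gas law: V = nRT/P.
P = 18600 mmHg = 2.480×10^6 Pa; n = 59.0 mmol = 0.05900 mol; T = 329 °C = 602.1 K; R = 8.314 J/(mol·K).
V = 1.191×10^-4 m³
1.191×10^-4 m³ × (1 cm³ / 1.000×10^-6 m³) = 119.1 cm³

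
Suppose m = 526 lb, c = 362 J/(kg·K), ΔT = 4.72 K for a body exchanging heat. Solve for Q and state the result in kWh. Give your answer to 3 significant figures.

0.113 kWh

Directly: Q = mcΔT.
m = 526 lb = 238.6 kg; c = 362 J/(kg·K); ΔT = 4.72 K.
Q = 4.077×10^5 J  (the unit combination reduces to kg·m²/s² = J)
4.077×10^5 J × (1 kWh / 3.600×10^6 J) = 0.1132 kWh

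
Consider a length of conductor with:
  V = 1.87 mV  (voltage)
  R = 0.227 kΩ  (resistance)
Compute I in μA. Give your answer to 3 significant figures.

From Ohm's law: I = V/R.
V = 1.87 mV = 0.001870 V; R = 0.227 kΩ = 227.0 Ω.
I = 8.238×10^-6 A
8.238×10^-6 A × (1 μA / 1.000×10^-6 A) = 8.238 μA

8.24 μA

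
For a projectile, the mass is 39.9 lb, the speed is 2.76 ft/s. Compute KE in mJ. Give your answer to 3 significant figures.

6400 mJ

KE is given directly by: KE = ½mv².
m = 39.9 lb = 18.10 kg; v = 2.76 ft/s = 0.8412 m/s.
KE = 6.404 J  (the unit combination reduces to kg·m²/s² = J)
6.404 J × (1 mJ / 0.001000 J) = 6404 mJ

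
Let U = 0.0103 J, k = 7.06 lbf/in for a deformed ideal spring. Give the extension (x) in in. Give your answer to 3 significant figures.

Rearranging: x = √(2U/k).
U = 0.0103 J; k = 7.06 lbf/in = 1236 N/m.
x = 0.004082 m
0.004082 m × (1 in / 0.02540 m) = 0.1607 in

0.161 in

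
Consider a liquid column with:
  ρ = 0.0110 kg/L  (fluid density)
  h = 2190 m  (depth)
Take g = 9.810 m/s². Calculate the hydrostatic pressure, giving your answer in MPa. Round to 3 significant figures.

P is given directly by: P = ρgh.
ρ = 0.0110 kg/L = 11.00 kg/m³; h = 2190 m; g = 9.810 m/s².
P = 2.363×10^5 Pa
2.363×10^5 Pa × (1 MPa / 1.000×10^6 Pa) = 0.2363 MPa

0.236 MPa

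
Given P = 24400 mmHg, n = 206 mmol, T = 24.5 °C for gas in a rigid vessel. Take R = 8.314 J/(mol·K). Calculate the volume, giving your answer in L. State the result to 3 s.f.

Rearranging PV = nRT for V: V = nRT/P.
P = 24400 mmHg = 3.253×10^6 Pa; n = 206 mmol = 0.2060 mol; T = 24.5 °C = 297.6 K; R = 8.314 J/(mol·K).
V = 1.567×10^-4 m³
1.567×10^-4 m³ × (1 L / 0.001000 m³) = 0.1567 L

0.157 L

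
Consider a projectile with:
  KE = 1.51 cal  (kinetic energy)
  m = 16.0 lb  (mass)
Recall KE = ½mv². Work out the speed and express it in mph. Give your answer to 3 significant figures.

Rearranging KE = ½mv² for v: v = √(2·KE/m).
KE = 1.51 cal = 6.318 J; m = 16.0 lb = 7.257 kg.
v = 1.319 m/s
1.319 m/s × (1 mph / 0.4470 m/s) = 2.952 mph

2.95 mph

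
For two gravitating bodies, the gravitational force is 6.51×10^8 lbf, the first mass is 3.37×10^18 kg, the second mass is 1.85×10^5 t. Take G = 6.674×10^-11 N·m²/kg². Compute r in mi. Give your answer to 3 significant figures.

Solving F = G·m₁·m₂/r² for r: r = √(G·m₁m₂/F).
F = 6.51×10^8 lbf = 2.896×10^9 N; m₁ = 3.37×10^18 kg; m₂ = 1.85×10^5 t = 1.850×10^8 kg; G = 6.674×10^-11 N·m²/kg².
r = 3791 m
3791 m × (1 mi / 1609 m) = 2.355 mi

2.36 mi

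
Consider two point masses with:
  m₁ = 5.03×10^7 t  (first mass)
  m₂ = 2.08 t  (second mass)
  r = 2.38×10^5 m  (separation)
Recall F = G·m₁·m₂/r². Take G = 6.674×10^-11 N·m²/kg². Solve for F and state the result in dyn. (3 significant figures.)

0.0123 dyn

Directly: F = Gm₁m₂/r².
m₁ = 5.03×10^7 t = 5.030×10^10 kg; m₂ = 2.08 t = 2080 kg; r = 2.38×10^5 m; G = 6.674×10^-11 N·m²/kg².
F = 1.233×10^-7 N  (the unit combination reduces to kg·m/s² = N)
1.233×10^-7 N × (1 dyn / 1.000×10^-5 N) = 0.01233 dyn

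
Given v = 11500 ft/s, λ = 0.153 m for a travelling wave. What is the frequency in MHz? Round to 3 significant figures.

Solving v = f·λ for f: f = v/λ.
v = 11500 ft/s = 3505 m/s; λ = 0.153 m.
f = 22910 Hz
22910 Hz × (1 MHz / 1.000×10^6 Hz) = 0.02291 MHz

0.0229 MHz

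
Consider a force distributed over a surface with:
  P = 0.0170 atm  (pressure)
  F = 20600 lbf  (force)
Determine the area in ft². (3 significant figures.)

573 ft²

Rearranging: A = F/P.
P = 0.0170 atm = 1723 Pa; F = 20600 lbf = 91633 N.
A = 53.20 m²
53.20 m² × (1 ft² / 0.09290 m²) = 572.6 ft²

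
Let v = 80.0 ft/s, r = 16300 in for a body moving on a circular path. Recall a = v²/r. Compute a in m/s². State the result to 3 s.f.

1.44 m/s²

a is given directly by: a = v²/r.
v = 80.0 ft/s = 24.38 m/s; r = 16300 in = 414.0 m.
a = 1.436 m/s²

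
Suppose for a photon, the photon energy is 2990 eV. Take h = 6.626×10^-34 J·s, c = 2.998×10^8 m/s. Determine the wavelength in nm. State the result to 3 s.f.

0.415 nm

Rearranging E = h·c/λ for λ: λ = hc/E.
E = 2990 eV = 4.791×10^-16 J; h = 6.626×10^-34 J·s; c = 2.998×10^8 m/s.
λ = 4.147×10^-10 m
4.147×10^-10 m × (1 nm / 1.000×10^-9 m) = 0.4147 nm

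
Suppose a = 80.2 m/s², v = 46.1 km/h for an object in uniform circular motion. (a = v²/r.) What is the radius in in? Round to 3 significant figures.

80.5 in

Rearranging a = v²/r for r: r = v²/a.
a = 80.2 m/s²; v = 46.1 km/h = 12.81 m/s.
r = 2.045 m
2.045 m × (1 in / 0.02540 m) = 80.50 in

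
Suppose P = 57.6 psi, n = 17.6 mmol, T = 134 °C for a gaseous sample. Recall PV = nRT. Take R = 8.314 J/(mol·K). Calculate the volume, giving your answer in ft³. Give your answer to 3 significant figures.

0.00530 ft³

From the ideal-gas law: V = nRT/P.
P = 57.6 psi = 3.971×10^5 Pa; n = 17.6 mmol = 0.01760 mol; T = 134 °C = 407.1 K; R = 8.314 J/(mol·K).
V = 1.500×10^-4 m³
1.500×10^-4 m³ × (1 ft³ / 0.02832 m³) = 0.005298 ft³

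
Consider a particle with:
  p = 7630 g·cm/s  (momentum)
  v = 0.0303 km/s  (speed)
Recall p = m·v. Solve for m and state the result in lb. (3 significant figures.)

0.00555 lb

Rearranging: m = p/v.
p = 7630 g·cm/s = 0.07630 kg·m/s; v = 0.0303 km/s = 30.30 m/s.
m = 0.002518 kg
0.002518 kg × (1 lb / 0.4536 kg) = 0.005552 lb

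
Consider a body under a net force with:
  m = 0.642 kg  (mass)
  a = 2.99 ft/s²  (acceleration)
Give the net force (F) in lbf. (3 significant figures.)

0.132 lbf

F is given directly by: F = m·a.
m = 0.642 kg; a = 2.99 ft/s² = 0.9114 m/s².
F = 0.5851 N
0.5851 N × (1 lbf / 4.448 N) = 0.1315 lbf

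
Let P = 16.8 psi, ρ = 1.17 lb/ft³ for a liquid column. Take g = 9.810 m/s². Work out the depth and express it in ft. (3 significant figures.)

2070 ft

Rearranging P = ρ·g·h for h: h = P/(ρ·g).
P = 16.8 psi = 1.158×10^5 Pa; ρ = 1.17 lb/ft³ = 18.74 kg/m³; g = 9.810 m/s².
h = 630.0 m
630.0 m × (1 ft / 0.3048 m) = 2067 ft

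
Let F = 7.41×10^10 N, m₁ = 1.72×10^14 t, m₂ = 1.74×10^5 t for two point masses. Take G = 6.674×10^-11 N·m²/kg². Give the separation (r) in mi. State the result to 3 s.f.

0.102 mi

From Newton's law of gravitation: r = √(G·m₁m₂/F).
F = 7.41×10^10 N; m₁ = 1.72×10^14 t = 1.720×10^17 kg; m₂ = 1.74×10^5 t = 1.740×10^8 kg; G = 6.674×10^-11 N·m²/kg².
r = 164.2 m
164.2 m × (1 mi / 1609 m) = 0.1020 mi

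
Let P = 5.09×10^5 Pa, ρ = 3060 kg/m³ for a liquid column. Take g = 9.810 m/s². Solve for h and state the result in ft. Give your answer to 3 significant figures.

Rearranging P = ρ·g·h for h: h = P/(ρ·g).
P = 5.09×10^5 Pa; ρ = 3060 kg/m³; g = 9.810 m/s².
h = 16.96 m
16.96 m × (1 ft / 0.3048 m) = 55.63 ft

55.6 ft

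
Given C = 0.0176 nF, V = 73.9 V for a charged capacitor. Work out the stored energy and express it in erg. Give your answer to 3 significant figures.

0.481 erg

Directly: E = ½CV².
C = 0.0176 nF = 1.760×10^-11 F; V = 73.9 V.
E = 4.806×10^-8 J
4.806×10^-8 J × (1 erg / 1.000×10^-7 J) = 0.4806 erg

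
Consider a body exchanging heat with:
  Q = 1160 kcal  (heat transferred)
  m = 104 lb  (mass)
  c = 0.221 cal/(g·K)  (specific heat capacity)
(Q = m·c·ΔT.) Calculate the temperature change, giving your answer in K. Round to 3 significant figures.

Solving Q = m·c·ΔT for ΔT: ΔT = Q/(m·c).
Q = 1160 kcal = 4.853×10^6 J; m = 104 lb = 47.17 kg; c = 0.221 cal/(g·K) = 924.7 J/(kg·K).
ΔT = 111.3 K

111 K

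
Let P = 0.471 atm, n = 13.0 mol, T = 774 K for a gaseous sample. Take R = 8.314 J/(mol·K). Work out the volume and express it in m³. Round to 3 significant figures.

From the ideal-gas law: V = nRT/P.
P = 0.471 atm = 47724 Pa; n = 13.0 mol; T = 774 K; R = 8.314 J/(mol·K).
V = 1.753 m³

1.75 m³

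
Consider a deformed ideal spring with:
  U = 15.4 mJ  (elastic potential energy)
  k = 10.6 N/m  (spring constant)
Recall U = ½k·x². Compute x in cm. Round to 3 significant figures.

Rearranging U = ½k·x² for x: x = √(2U/k).
U = 15.4 mJ = 0.01540 J; k = 10.6 N/m.
x = 0.05390 m
0.05390 m × (1 cm / 0.01000 m) = 5.390 cm

5.39 cm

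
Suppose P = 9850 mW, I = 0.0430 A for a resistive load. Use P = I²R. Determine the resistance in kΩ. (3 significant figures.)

5.33 kΩ

Rearranging: R = P/I².
P = 9850 mW = 9.850 W; I = 0.0430 A.
R = 5327 Ω
5327 Ω × (1 kΩ / 1000 Ω) = 5.327 kΩ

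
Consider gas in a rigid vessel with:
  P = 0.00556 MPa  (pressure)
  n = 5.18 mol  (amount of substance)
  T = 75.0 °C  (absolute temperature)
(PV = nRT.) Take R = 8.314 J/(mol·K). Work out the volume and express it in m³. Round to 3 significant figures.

2.70 m³

From the ideal-gas law: V = nRT/P.
P = 0.00556 MPa = 5560 Pa; n = 5.18 mol; T = 75.0 °C = 348.1 K; R = 8.314 J/(mol·K).
V = 2.697 m³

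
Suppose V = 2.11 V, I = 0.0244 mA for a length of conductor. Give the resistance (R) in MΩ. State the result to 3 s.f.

From Ohm's law: R = V/I.
V = 2.11 V; I = 0.0244 mA = 2.440×10^-5 A.
R = 86475 Ω
86475 Ω × (1 MΩ / 1.000×10^6 Ω) = 0.08648 MΩ

0.0865 MΩ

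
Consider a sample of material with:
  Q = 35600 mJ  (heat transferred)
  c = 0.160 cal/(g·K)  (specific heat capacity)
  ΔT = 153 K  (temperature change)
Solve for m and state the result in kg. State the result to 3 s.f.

3.48×10^-4 kg

Rearranging: m = Q/(c·ΔT).
Q = 35600 mJ = 35.60 J; c = 0.160 cal/(g·K) = 669.4 J/(kg·K); ΔT = 153 K.
m = 3.476×10^-4 kg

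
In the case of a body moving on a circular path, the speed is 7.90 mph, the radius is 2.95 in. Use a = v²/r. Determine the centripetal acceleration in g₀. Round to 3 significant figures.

17.0 g₀

Directly: a = v²/r.
v = 7.90 mph = 3.532 m/s; r = 2.95 in = 0.07493 m.
a = 166.5 m/s²
166.5 m/s² × (1 g₀ / 9.807 m/s²) = 16.97 g₀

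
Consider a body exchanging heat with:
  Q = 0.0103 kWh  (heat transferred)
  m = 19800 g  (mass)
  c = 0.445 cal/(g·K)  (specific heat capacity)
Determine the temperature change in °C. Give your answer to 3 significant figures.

1.01 °C

Solving Q = m·c·ΔT for ΔT: ΔT = Q/(m·c).
Q = 0.0103 kWh = 37080 J; m = 19800 g = 19.80 kg; c = 0.445 cal/(g·K) = 1862 J/(kg·K).
ΔT = 1.006 K
Since 1 °C = 1 K, 1.006 °C.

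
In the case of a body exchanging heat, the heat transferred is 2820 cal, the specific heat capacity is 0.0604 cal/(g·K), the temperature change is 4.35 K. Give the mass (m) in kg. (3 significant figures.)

10.7 kg

Rearranging Q = m·c·ΔT for m: m = Q/(c·ΔT).
Q = 2820 cal = 11799 J; c = 0.0604 cal/(g·K) = 252.7 J/(kg·K); ΔT = 4.35 K.
m = 10.73 kg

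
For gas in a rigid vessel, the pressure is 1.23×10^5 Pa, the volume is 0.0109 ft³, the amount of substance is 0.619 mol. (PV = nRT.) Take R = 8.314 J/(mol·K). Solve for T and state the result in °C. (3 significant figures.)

-266 °C

From the ideal-gas law: T = PV/(nR).
P = 1.23×10^5 Pa; V = 0.0109 ft³ = 3.087×10^-4 m³; n = 0.619 mol; R = 8.314 J/(mol·K).
T = 7.377 K
7.377 K − 273.15 = -265.8 °C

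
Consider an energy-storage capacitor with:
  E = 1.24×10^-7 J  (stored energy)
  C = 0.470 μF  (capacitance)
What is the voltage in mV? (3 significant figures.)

Rearranging E = ½C·V² for V: V = √(2E/C).
E = 1.24×10^-7 J; C = 0.470 μF = 4.700×10^-7 F.
V = 0.7264 V
0.7264 V × (1 mV / 0.001000 V) = 726.4 mV

726 mV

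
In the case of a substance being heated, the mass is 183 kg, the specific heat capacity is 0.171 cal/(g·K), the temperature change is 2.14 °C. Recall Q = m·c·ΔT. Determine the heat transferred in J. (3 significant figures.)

Directly: Q = mcΔT.
m = 183 kg; c = 0.171 cal/(g·K) = 715.5 J/(kg·K); ΔT = 2.14 °C = 2.140 K.
Q = 2.802×10^5 J

2.80×10^5 J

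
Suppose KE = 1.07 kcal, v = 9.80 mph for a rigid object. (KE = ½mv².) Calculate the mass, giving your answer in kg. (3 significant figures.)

Rearranging KE = ½mv² for m: m = 2·KE/v².
KE = 1.07 kcal = 4477 J; v = 9.80 mph = 4.381 m/s.
m = 466.5 kg

467 kg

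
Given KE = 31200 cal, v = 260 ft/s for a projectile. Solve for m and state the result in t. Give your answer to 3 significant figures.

Rearranging: m = 2·KE/v².
KE = 31200 cal = 1.305×10^5 J; v = 260 ft/s = 79.25 m/s.
m = 41.57 kg
41.57 kg × (1 t / 1000 kg) = 0.04157 t

0.0416 t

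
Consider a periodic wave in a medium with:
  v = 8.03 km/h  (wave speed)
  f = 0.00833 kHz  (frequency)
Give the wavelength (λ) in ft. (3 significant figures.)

0.879 ft

Rearranging: λ = v/f.
v = 8.03 km/h = 2.231 m/s; f = 0.00833 kHz = 8.330 Hz.
λ = 0.2678 m
0.2678 m × (1 ft / 0.3048 m) = 0.8785 ft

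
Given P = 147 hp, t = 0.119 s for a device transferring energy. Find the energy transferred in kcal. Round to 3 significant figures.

3.12 kcal

Rearranging P = W/t for W: W = P·t.
P = 147 hp = 1.096×10^5 W; t = 0.119 s.
W = 13045 J  (the unit combination reduces to kg·m²/s² = J)
13045 J × (1 kcal / 4184 J) = 3.118 kcal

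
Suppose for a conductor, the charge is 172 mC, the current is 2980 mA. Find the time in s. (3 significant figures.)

0.0577 s

Solving q = I·t for t: t = q/I.
q = 172 mC = 0.1720 C; I = 2980 mA = 2.980 A.
t = 0.05772 s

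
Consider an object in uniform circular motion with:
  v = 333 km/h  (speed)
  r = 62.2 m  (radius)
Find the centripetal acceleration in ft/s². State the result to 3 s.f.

a is given directly by: a = v²/r.
v = 333 km/h = 92.50 m/s; r = 62.2 m.
a = 137.6 m/s²
137.6 m/s² × (1 ft/s² / 0.3048 m/s²) = 451.3 ft/s²

451 ft/s²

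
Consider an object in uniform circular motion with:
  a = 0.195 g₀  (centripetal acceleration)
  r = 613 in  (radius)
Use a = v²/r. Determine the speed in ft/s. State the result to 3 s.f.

Rearranging a = v²/r for v: v = √(a·r).
a = 0.195 g₀ = 1.912 m/s²; r = 613 in = 15.57 m.
v = 5.457 m/s
5.457 m/s × (1 ft/s / 0.3048 m/s) = 17.90 ft/s

17.9 ft/s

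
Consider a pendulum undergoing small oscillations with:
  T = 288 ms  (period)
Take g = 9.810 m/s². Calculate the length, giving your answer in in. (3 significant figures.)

0.811 in

Solving T = 2π√(L/g) for L: L = g·(T/2π)².
T = 288 ms = 0.2880 s; g = 9.810 m/s².
L = 0.02061 m
0.02061 m × (1 in / 0.02540 m) = 0.8114 in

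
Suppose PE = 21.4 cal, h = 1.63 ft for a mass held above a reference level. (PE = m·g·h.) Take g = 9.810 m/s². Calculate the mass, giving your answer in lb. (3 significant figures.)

Solving PE = m·g·h for m: m = PE/(g·h).
PE = 21.4 cal = 89.54 J; h = 1.63 ft = 0.4968 m; g = 9.810 m/s².
m = 18.37 kg
18.37 kg × (1 lb / 0.4536 kg) = 40.50 lb

40.5 lb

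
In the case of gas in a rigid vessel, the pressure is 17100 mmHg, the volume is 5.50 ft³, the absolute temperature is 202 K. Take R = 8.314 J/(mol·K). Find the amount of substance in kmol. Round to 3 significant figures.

From the ideal-gas law: n = PV/(RT).
P = 17100 mmHg = 2.280×10^6 Pa; V = 5.50 ft³ = 0.1557 m³; T = 202 K; R = 8.314 J/(mol·K).
n = 211.4 mol
211.4 mol × (1 kmol / 1000 mol) = 0.2114 kmol

0.211 kmol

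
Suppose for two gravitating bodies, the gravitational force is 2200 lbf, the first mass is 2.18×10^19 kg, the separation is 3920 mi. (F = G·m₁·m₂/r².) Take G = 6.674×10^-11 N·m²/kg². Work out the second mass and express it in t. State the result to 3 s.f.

Rearranging F = G·m₁·m₂/r² for m₂: m₂ = F·r²/(G·m₁).
F = 2200 lbf = 9786 N; m₁ = 2.18×10^19 kg; r = 3920 mi = 6.309×10^6 m; G = 6.674×10^-11 N·m²/kg².
m₂ = 2.677×10^8 kg
2.677×10^8 kg × (1 t / 1000 kg) = 2.677×10^5 t

2.68×10^5 t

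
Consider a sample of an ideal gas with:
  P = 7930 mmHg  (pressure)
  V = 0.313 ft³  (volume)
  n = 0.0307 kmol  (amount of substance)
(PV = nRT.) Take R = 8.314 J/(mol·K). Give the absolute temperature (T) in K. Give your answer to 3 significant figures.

From the ideal-gas law: T = PV/(nR).
P = 7930 mmHg = 1.057×10^6 Pa; V = 0.313 ft³ = 0.008863 m³; n = 0.0307 kmol = 30.70 mol; R = 8.314 J/(mol·K).
T = 36.71 K

36.7 K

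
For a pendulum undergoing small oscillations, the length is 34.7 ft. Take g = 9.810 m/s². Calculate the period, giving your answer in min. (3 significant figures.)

T is given directly by: T = 2π√(L/g).
L = 34.7 ft = 10.58 m; g = 9.810 m/s².
T = 6.524 s
6.524 s × (1 min / 60.00 s) = 0.1087 min

0.109 min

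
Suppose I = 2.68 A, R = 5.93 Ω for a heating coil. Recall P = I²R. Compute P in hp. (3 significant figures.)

0.0571 hp

Directly: P = I²R.
I = 2.68 A; R = 5.93 Ω.
P = 42.59 W
42.59 W × (1 hp / 745.7 W) = 0.05712 hp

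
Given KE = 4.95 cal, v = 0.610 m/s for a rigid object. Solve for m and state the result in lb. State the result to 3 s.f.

Rearranging: m = 2·KE/v².
KE = 4.95 cal = 20.71 J; v = 0.610 m/s.
m = 111.3 kg
111.3 kg × (1 lb / 0.4536 kg) = 245.4 lb

245 lb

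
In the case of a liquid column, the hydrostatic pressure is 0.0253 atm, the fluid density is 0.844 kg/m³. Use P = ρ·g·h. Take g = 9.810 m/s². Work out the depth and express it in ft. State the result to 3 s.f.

Rearranging P = ρ·g·h for h: h = P/(ρ·g).
P = 0.0253 atm = 2564 Pa; ρ = 0.844 kg/m³; g = 9.810 m/s².
h = 309.6 m
309.6 m × (1 ft / 0.3048 m) = 1016 ft

1020 ft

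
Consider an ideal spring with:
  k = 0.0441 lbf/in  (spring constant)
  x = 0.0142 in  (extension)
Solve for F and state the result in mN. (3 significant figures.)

F is given directly by: F = kx.
k = 0.0441 lbf/in = 7.723 N/m; x = 0.0142 in = 3.607×10^-4 m.
F = 0.002786 N
0.002786 N × (1 mN / 0.001000 N) = 2.786 mN

2.79 mN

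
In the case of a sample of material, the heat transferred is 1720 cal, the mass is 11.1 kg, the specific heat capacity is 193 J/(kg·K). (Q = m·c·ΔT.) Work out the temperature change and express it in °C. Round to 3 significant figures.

3.36 °C

Rearranging: ΔT = Q/(m·c).
Q = 1720 cal = 7196 J; m = 11.1 kg; c = 193 J/(kg·K).
ΔT = 3.359 K
Since 1 °C = 1 K, 3.359 °C.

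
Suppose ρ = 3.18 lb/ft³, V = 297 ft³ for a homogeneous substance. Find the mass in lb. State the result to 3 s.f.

Rearranging ρ = m/V for m: m = ρV.
ρ = 3.18 lb/ft³ = 50.94 kg/m³; V = 297 ft³ = 8.410 m³.
m = 428.4 kg
428.4 kg × (1 lb / 0.4536 kg) = 944.5 lb

944 lb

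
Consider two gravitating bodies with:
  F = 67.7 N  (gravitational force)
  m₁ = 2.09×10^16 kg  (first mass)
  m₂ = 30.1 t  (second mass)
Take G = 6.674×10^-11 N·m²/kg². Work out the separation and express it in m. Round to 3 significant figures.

Solving F = G·m₁·m₂/r² for r: r = √(G·m₁m₂/F).
F = 67.7 N; m₁ = 2.09×10^16 kg; m₂ = 30.1 t = 30100 kg; G = 6.674×10^-11 N·m²/kg².
r = 24903 m

24900 m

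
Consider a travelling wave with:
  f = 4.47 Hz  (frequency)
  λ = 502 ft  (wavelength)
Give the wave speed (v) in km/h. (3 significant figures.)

2460 km/h

Directly: v = fλ.
f = 4.47 Hz; λ = 502 ft = 153.0 m.
v = 684.0 m/s
684.0 m/s × (1 km/h / 0.2778 m/s) = 2462 km/h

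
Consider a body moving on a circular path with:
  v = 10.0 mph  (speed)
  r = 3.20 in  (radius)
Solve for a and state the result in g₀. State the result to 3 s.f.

25.1 g₀

a is given directly by: a = v²/r.
v = 10.0 mph = 4.470 m/s; r = 3.20 in = 0.08128 m.
a = 245.9 m/s²
245.9 m/s² × (1 g₀ / 9.807 m/s²) = 25.07 g₀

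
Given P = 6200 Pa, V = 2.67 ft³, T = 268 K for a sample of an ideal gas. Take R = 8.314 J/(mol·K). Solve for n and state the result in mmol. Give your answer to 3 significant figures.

Rearranging: n = PV/(RT).
P = 6200 Pa; V = 2.67 ft³ = 0.07561 m³; T = 268 K; R = 8.314 J/(mol·K).
n = 0.2104 mol
0.2104 mol × (1 mmol / 0.001000 mol) = 210.4 mmol

210 mmol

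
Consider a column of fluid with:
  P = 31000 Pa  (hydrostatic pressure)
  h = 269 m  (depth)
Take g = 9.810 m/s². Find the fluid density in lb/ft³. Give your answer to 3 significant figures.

0.733 lb/ft³

Rearranging P = ρ·g·h for ρ: ρ = P/(g·h).
P = 31000 Pa; h = 269 m; g = 9.810 m/s².
ρ = 11.75 kg/m³
11.75 kg/m³ × (1 lb/ft³ / 16.02 kg/m³) = 0.7334 lb/ft³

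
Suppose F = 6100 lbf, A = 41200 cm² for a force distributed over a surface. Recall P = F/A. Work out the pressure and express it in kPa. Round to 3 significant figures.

6.59 kPa

P is given directly by: P = F/A.
F = 6100 lbf = 27134 N; A = 41200 cm² = 4.120 m².
P = 6586 Pa  (the unit combination reduces to kg/(m·s²) = Pa)
6586 Pa × (1 kPa / 1000 Pa) = 6.586 kPa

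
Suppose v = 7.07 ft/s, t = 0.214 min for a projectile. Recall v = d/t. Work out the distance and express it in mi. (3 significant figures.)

Solving v = d/t for d: d = v·t.
v = 7.07 ft/s = 2.155 m/s; t = 0.214 min = 12.84 s.
d = 27.67 m
27.67 m × (1 mi / 1609 m) = 0.01719 mi

0.0172 mi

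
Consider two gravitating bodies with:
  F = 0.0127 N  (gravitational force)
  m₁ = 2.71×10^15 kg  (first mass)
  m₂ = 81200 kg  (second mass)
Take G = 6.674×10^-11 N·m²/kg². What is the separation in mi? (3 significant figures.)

668 mi

Rearranging: r = √(G·m₁m₂/F).
F = 0.0127 N; m₁ = 2.71×10^15 kg; m₂ = 81200 kg; G = 6.674×10^-11 N·m²/kg².
r = 1.075×10^6 m
1.075×10^6 m × (1 mi / 1609 m) = 668.2 mi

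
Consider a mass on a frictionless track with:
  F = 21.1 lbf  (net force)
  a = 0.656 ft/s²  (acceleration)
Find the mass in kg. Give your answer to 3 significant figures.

Solving F = m·a for m: m = F/a.
F = 21.1 lbf = 93.86 N; a = 0.656 ft/s² = 0.1999 m/s².
m = 469.4 kg

469 kg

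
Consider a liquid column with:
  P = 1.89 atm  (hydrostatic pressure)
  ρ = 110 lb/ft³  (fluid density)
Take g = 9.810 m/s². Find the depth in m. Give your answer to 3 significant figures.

11.1 m

Solving P = ρ·g·h for h: h = P/(ρ·g).
P = 1.89 atm = 1.915×10^5 Pa; ρ = 110 lb/ft³ = 1762 kg/m³; g = 9.810 m/s².
h = 11.08 m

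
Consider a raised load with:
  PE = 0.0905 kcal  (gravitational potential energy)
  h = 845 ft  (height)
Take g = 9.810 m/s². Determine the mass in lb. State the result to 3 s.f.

0.330 lb

Solving PE = m·g·h for m: m = PE/(g·h).
PE = 0.0905 kcal = 378.7 J; h = 845 ft = 257.6 m; g = 9.810 m/s².
m = 0.1499 kg
0.1499 kg × (1 lb / 0.4536 kg) = 0.3304 lb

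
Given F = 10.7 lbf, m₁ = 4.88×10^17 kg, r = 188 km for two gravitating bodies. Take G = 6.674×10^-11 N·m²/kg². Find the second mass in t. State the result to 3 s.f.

51.7 t

From Newton's law of gravitation: m₂ = F·r²/(G·m₁).
F = 10.7 lbf = 47.60 N; m₁ = 4.88×10^17 kg; r = 188 km = 1.880×10^5 m; G = 6.674×10^-11 N·m²/kg².
m₂ = 51651 kg
51651 kg × (1 t / 1000 kg) = 51.65 t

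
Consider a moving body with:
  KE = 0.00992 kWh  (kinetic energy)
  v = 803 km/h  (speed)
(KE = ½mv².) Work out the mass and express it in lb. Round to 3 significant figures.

3.16 lb

Solving KE = ½mv² for m: m = 2·KE/v².
KE = 0.00992 kWh = 35712 J; v = 803 km/h = 223.1 m/s.
m = 1.436 kg
1.436 kg × (1 lb / 0.4536 kg) = 3.165 lb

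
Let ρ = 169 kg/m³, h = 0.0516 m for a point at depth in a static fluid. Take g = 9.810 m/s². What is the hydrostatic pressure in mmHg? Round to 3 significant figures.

P is given directly by: P = ρgh.
ρ = 169 kg/m³; h = 0.0516 m; g = 9.810 m/s².
P = 85.55 Pa
85.55 Pa × (1 mmHg / 133.3 Pa) = 0.6417 mmHg

0.642 mmHg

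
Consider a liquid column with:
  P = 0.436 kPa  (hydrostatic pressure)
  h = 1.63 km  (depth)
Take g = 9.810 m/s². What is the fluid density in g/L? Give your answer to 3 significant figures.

0.0273 g/L

Rearranging: ρ = P/(g·h).
P = 0.436 kPa = 436.0 Pa; h = 1.63 km = 1630 m; g = 9.810 m/s².
ρ = 0.02727 kg/m³
Since 1 g/L = 1 kg/m³, 0.02727 g/L.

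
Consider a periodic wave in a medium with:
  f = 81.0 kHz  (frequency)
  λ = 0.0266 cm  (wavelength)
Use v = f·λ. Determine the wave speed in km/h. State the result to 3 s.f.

v is given directly by: v = fλ.
f = 81.0 kHz = 81000 Hz; λ = 0.0266 cm = 2.660×10^-4 m.
v = 21.55 m/s
21.55 m/s × (1 km/h / 0.2778 m/s) = 77.57 km/h

77.6 km/h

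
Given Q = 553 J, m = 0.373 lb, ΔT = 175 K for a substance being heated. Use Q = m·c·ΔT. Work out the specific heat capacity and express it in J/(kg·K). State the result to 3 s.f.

Rearranging Q = m·c·ΔT for c: c = Q/(m·ΔT).
Q = 553 J; m = 0.373 lb = 0.1692 kg; ΔT = 175 K.
c = 18.68 J/(kg·K)

18.7 J/(kg·K)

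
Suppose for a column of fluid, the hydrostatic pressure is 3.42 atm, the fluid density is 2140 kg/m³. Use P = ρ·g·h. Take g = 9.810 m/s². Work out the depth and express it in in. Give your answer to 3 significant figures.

Solving P = ρ·g·h for h: h = P/(ρ·g).
P = 3.42 atm = 3.465×10^5 Pa; ρ = 2140 kg/m³; g = 9.810 m/s².
h = 16.51 m
16.51 m × (1 in / 0.02540 m) = 649.9 in

650 in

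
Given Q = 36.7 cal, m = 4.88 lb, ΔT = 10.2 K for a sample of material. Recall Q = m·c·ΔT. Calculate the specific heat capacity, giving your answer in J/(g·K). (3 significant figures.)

Rearranging: c = Q/(m·ΔT).
Q = 36.7 cal = 153.6 J; m = 4.88 lb = 2.214 kg; ΔT = 10.2 K.
c = 6.801 J/(kg·K)
6.801 J/(kg·K) × (1 J/(g·K) / 1000 J/(kg·K)) = 0.006801 J/(g·K)

0.00680 J/(g·K)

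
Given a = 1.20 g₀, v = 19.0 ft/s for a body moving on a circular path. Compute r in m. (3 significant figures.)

Rearranging a = v²/r for r: r = v²/a.
a = 1.20 g₀ = 11.77 m/s²; v = 19.0 ft/s = 5.791 m/s.
r = 2.850 m

2.85 m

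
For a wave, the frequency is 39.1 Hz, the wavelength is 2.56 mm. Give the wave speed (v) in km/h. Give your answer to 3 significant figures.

0.360 km/h

v is given directly by: v = fλ.
f = 39.1 Hz; λ = 2.56 mm = 0.002560 m.
v = 0.1001 m/s
0.1001 m/s × (1 km/h / 0.2778 m/s) = 0.3603 km/h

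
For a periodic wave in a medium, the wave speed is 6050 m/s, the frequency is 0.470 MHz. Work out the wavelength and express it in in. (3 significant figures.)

0.507 in

Rearranging: λ = v/f.
v = 6050 m/s; f = 0.470 MHz = 4.700×10^5 Hz.
λ = 0.01287 m
0.01287 m × (1 in / 0.02540 m) = 0.5068 in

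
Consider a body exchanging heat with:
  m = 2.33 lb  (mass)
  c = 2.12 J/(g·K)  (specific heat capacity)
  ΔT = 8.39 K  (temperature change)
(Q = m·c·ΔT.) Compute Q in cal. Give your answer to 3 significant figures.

4490 cal

Q is given directly by: Q = mcΔT.
m = 2.33 lb = 1.057 kg; c = 2.12 J/(g·K) = 2120 J/(kg·K); ΔT = 8.39 K.
Q = 18798 J  (the unit combination reduces to kg·m²/s² = J)
18798 J × (1 cal / 4.184 J) = 4493 cal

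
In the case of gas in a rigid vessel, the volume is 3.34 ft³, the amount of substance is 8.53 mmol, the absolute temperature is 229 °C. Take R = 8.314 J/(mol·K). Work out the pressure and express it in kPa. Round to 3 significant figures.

0.377 kPa

From the ideal-gas law: P = nRT/V.
V = 3.34 ft³ = 0.09458 m³; n = 8.53 mmol = 0.008530 mol; T = 229 °C = 502.1 K; R = 8.314 J/(mol·K).
P = 376.5 Pa  (the unit combination reduces to kg/(m·s²) = Pa)
376.5 Pa × (1 kPa / 1000 Pa) = 0.3765 kPa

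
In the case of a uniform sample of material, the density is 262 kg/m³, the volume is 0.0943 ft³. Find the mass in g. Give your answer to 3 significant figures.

700 g

Rearranging ρ = m/V for m: m = ρV.
ρ = 262 kg/m³; V = 0.0943 ft³ = 0.002670 m³.
m = 0.6996 kg
0.6996 kg × (1 g / 0.001000 kg) = 699.6 g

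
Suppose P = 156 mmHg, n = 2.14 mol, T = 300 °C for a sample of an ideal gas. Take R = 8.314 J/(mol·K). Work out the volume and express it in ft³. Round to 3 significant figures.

From the ideal-gas law: V = nRT/P.
P = 156 mmHg = 20798 Pa; n = 2.14 mol; T = 300 °C = 573.1 K; R = 8.314 J/(mol·K).
V = 0.4903 m³
0.4903 m³ × (1 ft³ / 0.02832 m³) = 17.31 ft³

17.3 ft³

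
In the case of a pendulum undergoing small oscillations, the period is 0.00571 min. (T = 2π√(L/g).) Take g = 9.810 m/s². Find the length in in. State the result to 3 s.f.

1.15 in

Rearranging: L = g·(T/2π)².
T = 0.00571 min = 0.3426 s; g = 9.810 m/s².
L = 0.02917 m
0.02917 m × (1 in / 0.02540 m) = 1.148 in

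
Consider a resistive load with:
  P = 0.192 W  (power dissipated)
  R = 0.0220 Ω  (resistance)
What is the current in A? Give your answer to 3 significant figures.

Rearranging P = I²R for I: I = √(P/R).
P = 0.192 W; R = 0.0220 Ω.
I = 2.954 A

2.95 A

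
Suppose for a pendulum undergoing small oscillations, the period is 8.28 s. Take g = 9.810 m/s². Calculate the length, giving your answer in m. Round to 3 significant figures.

Rearranging: L = g·(T/2π)².
T = 8.28 s; g = 9.810 m/s².
L = 17.04 m

17.0 m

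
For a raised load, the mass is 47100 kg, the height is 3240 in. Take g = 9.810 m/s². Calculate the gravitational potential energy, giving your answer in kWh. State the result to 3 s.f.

10.6 kWh

Directly: PE = mgh.
m = 47100 kg; h = 3240 in = 82.30 m; g = 9.810 m/s².
PE = 3.802×10^7 J
3.802×10^7 J × (1 kWh / 3.600×10^6 J) = 10.56 kWh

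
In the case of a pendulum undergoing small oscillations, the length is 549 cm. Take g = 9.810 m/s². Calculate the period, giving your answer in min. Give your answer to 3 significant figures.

0.0783 min

Directly: T = 2π√(L/g).
L = 549 cm = 5.490 m; g = 9.810 m/s².
T = 4.700 s
4.700 s × (1 min / 60.00 s) = 0.07834 min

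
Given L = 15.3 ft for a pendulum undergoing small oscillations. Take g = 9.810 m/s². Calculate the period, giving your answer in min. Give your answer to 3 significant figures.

Directly: T = 2π√(L/g).
L = 15.3 ft = 4.663 m; g = 9.810 m/s².
T = 4.332 s
4.332 s × (1 min / 60.00 s) = 0.07220 min

0.0722 min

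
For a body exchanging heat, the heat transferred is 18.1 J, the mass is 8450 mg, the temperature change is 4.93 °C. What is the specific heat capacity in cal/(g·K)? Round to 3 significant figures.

0.104 cal/(g·K)

Solving Q = m·c·ΔT for c: c = Q/(m·ΔT).
Q = 18.1 J; m = 8450 mg = 0.008450 kg; ΔT = 4.93 °C = 4.930 K.
c = 434.5 J/(kg·K)
434.5 J/(kg·K) × (1 cal/(g·K) / 4184 J/(kg·K)) = 0.1038 cal/(g·K)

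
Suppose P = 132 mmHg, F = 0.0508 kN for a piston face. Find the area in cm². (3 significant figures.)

Rearranging P = F/A for A: A = F/P.
P = 132 mmHg = 17599 Pa; F = 0.0508 kN = 50.80 N.
A = 0.002887 m²
0.002887 m² × (1 cm² / 1.000×10^-4 m²) = 28.87 cm²

28.9 cm²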